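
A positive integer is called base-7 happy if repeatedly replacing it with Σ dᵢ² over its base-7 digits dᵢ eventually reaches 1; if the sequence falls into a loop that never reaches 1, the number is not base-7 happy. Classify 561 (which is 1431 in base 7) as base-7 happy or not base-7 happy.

not base-7 happy

561 = (1,4,3,1)_7 → 1² + 4² + 3² + 1² = 1 + 16 + 9 + 1 = 27
27 = (3,6)_7 → 3² + 6² = 9 + 36 = 45
45 = (6,3)_7 → 6² + 3² = 36 + 9 = 45  — 45 already seen; the sequence cycles without reaching 1.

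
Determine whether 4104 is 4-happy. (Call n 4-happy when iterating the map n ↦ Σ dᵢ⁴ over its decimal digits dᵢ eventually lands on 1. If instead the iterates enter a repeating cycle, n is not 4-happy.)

4104 → 513
513 → 707
707 → 4802
4802 → 4368
4368 → 5729
5729 → 9603
9603 → 7938
7938 → 13139
13139 → 6725
6725 → 4338
4338 → 4514
4514 → 1138
1138 → 4179
4179 → 9219
9219 → 13139  — 13139 already seen; the sequence cycles without reaching 1.

not 4-happy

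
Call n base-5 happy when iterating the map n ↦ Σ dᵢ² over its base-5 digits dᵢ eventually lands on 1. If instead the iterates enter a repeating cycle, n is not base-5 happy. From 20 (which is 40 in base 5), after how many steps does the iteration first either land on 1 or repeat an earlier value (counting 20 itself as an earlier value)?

4

20 = (4,0)_5 → 4² + 0² = 16
16 = (3,1)_5 → 3² + 1² = 10
10 = (2,0)_5 → 2² + 0² = 4
4 = (4)_5 → 4² = 16  — 16 repeats.
That took 4 steps.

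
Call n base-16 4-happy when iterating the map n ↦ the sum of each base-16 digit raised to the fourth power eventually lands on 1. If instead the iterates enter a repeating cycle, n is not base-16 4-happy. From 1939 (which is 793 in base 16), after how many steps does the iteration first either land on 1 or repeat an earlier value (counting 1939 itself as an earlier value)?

1939 = (7,9,3)_16 → 7⁴ + 9⁴ + 3⁴ = 2401 + 6561 + 81 = 9043
9043 = (2,3,5,3)_16 → 2⁴ + 3⁴ + 5⁴ + 3⁴ = 16 + 81 + 625 + 81 = 803
803 = (3,2,3)_16 → 3⁴ + 2⁴ + 3⁴ = 81 + 16 + 81 = 178
178 = (11,2)_16 → 11⁴ + 2⁴ = 14641 + 16 = 14657
14657 = (3,9,4,1)_16 → 3⁴ + 9⁴ + 4⁴ + 1⁴ = 81 + 6561 + 256 + 1 = 6899
6899 = (1,10,15,3)_16 → 1⁴ + 10⁴ + 15⁴ + 3⁴ = 1 + 10000 + 50625 + 81 = 60707
60707 = (14,13,2,3)_16 → 14⁴ + 13⁴ + 2⁴ + 3⁴ = 38416 + 28561 + 16 + 81 = 67074
67074 = (1,0,6,0,2)_16 → 1⁴ + 0⁴ + 6⁴ + 0⁴ + 2⁴ = 1 + 0 + 1296 + 0 + 16 = 1313
1313 = (5,2,1)_16 → 5⁴ + 2⁴ + 1⁴ = 625 + 16 + 1 = 642
642 = (2,8,2)_16 → 2⁴ + 8⁴ + 2⁴ = 16 + 4096 + 16 = 4128
4128 = (1,0,2,0)_16 → 1⁴ + 0⁴ + 2⁴ + 0⁴ = 1 + 0 + 16 + 0 = 17
17 = (1,1)_16 → 1⁴ + 1⁴ = 1 + 1 = 2
2 = (2)_16 → 2⁴ = 16
16 = (1,0)_16 → 1⁴ + 0⁴ = 1 + 0 = 1  — reached 1.
That took 14 steps.

14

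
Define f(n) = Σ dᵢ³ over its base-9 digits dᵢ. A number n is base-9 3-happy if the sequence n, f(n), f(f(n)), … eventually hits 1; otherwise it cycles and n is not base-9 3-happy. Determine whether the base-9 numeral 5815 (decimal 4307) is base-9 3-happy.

not base-9 3-happy

4307 = (5,8,1,5)_9 → 5³ + 8³ + 1³ + 5³ = 763
763 = (1,0,3,7)_9 → 1³ + 0³ + 3³ + 7³ = 371
371 = (4,5,2)_9 → 4³ + 5³ + 2³ = 197
197 = (2,3,8)_9 → 2³ + 3³ + 8³ = 547
547 = (6,6,7)_9 → 6³ + 6³ + 7³ = 775
775 = (1,0,5,1)_9 → 1³ + 0³ + 5³ + 1³ = 127
127 = (1,5,1)_9 → 1³ + 5³ + 1³ = 127  — 127 already seen; the sequence cycles without reaching 1.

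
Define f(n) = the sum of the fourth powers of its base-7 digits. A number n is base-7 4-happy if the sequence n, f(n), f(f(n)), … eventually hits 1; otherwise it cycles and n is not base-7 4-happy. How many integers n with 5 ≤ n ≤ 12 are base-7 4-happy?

5: 5 → 625 → 1267 → 1633 → 913 → 609 → 707 → 97 → 2593 → 1459 → 963 → 1153 → 803 → 673 → 1923 → 1507 → 913  (repeats 913)
6: 6 → 1296 → 788 → 288 → 1922 → 1138 → 354 → 258 → 1922  (repeats 1922)
7: 7 → 1  (reaches 1)
8: 8 → 2 → 16 → 32 → 512 → 164 → 178 → 418 → 708 → 98 → 16  (repeats 16)
9: 9 → 17 → 97 → 2593 → 1459 → 963 → 1153 → 803 → 673 → 1923 → 1507 → 913 → 609 → 707 → 97  (repeats 97)
10: 10 → 82 → 882 → 272 → 2002 → 2546 → 1938 → 2258 → 1808 → 1938  (repeats 1938)
11: 11 → 257 → 1251 → 1043 → 97 → 2593 → 1459 → 963 → 1153 → 803 → 673 → 1923 → 1507 → 913 → 609 → 707 → 97  (repeats 97)
12: 12 → 626 → 1332 → 1394 → 338 → 2608 → 514 → 244 → 2848 → 1314 → 1956 → 2258 → 1808 → 1938 → 2258  (repeats 2258)
base-7 4-happy: 7

1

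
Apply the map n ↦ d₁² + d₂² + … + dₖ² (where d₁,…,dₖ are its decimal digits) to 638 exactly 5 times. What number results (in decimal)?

1

638 → 6² + 3² + 8² = 36 + 9 + 64 = 109
109 → 1² + 0² + 9² = 1 + 0 + 81 = 82
82 → 8² + 2² = 64 + 4 = 68
68 → 6² + 8² = 36 + 64 = 100
100 → 1² + 0² + 0² = 1 + 0 + 0 = 1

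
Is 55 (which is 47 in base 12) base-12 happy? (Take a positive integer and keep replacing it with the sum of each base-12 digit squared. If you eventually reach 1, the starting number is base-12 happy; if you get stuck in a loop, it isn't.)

55 = (4,7)_12 → 4² + 7² = 16 + 49 = 65
65 = (5,5)_12 → 5² + 5² = 25 + 25 = 50
50 = (4,2)_12 → 4² + 2² = 16 + 4 = 20
20 = (1,8)_12 → 1² + 8² = 1 + 64 = 65  — 65 already seen; the sequence cycles without reaching 1.

not base-12 happy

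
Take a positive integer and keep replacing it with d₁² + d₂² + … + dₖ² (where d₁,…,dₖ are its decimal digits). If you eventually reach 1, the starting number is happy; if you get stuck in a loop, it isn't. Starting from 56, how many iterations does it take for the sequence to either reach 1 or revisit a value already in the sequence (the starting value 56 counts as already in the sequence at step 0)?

10

56 → 5² + 6² = 25 + 36 = 61
61 → 6² + 1² = 36 + 1 = 37
37 → 3² + 7² = 9 + 49 = 58
58 → 5² + 8² = 25 + 64 = 89
89 → 8² + 9² = 64 + 81 = 145
145 → 1² + 4² + 5² = 1 + 16 + 25 = 42
42 → 4² + 2² = 16 + 4 = 20
20 → 2² + 0² = 4 + 0 = 4
4 → 4² = 16
16 → 1² + 6² = 1 + 36 = 37  — 37 repeats.
That took 10 steps.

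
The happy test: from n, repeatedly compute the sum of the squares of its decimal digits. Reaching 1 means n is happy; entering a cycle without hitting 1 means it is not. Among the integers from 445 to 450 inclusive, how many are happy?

445: 445 → 57 → 74 → 65 → 61 → 37 → 58 → 89 → 145 → 42 → 20 → 4 → 16 → 37  — not happy
446: 446 → 68 → 100 → 1  — happy
447: 447 → 81 → 65 → 61 → 37 → 58 → 89 → 145 → 42 → 20 → 4 → 16 → 37  — not happy
448: 448 → 96 → 117 → 51 → 26 → 40 → 16 → 37 → 58 → 89 → 145 → 42 → 20 → 4 → 16  — not happy
449: 449 → 113 → 11 → 2 → 4 → 16 → 37 → 58 → 89 → 145 → 42 → 20 → 4  — not happy
450: 450 → 41 → 17 → 50 → 25 → 29 → 85 → 89 → 145 → 42 → 20 → 4 → 16 → 37 → 58 → 89  — not happy
happy: 446

1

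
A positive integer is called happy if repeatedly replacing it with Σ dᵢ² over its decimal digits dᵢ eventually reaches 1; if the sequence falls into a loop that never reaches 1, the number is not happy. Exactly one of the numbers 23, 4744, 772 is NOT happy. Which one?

772

23: 23 → 13 → 10 → 1  — reaches 1 (happy)
4744: 4744 → 97 → 130 → 10 → 1  — reaches 1 (happy)
772: 772 → 102 → 5 → 25 → 29 → 85 → 89 → 145 → 42 → 20 → 4 → 16 → 37 → 58 → 89  — repeats 89 (not happy)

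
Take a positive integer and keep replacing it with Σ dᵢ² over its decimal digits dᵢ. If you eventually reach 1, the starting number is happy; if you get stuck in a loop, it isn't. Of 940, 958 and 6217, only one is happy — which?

940: 940 → 97 → 130 → 10 → 1  — reaches 1 (happy)
958: 958 → 170 → 50 → 25 → 29 → 85 → 89 → 145 → 42 → 20 → 4 → 16 → 37 → 58 → 89  — repeats 89 (not happy)
6217: 6217 → 90 → 81 → 65 → 61 → 37 → 58 → 89 → 145 → 42 → 20 → 4 → 16 → 37  — repeats 37 (not happy)

940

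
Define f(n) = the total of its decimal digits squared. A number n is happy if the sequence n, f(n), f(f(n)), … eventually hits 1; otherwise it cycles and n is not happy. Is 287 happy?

not happy

287 → 2² + 8² + 7² = 117
117 → 1² + 1² + 7² = 51
51 → 5² + 1² = 26
26 → 2² + 6² = 40
40 → 4² + 0² = 16
16 → 1² + 6² = 37
37 → 3² + 7² = 58
58 → 5² + 8² = 89
89 → 8² + 9² = 145
145 → 1² + 4² + 5² = 42
42 → 4² + 2² = 20
20 → 2² + 0² = 4
4 → 4² = 16  — 16 already seen; the sequence cycles without reaching 1.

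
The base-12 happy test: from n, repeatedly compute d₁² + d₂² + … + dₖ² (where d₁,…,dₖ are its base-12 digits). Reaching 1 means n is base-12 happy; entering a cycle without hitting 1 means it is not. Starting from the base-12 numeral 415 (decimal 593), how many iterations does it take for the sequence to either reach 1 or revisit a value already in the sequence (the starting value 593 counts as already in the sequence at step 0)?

8

593 = (4,1,5)_12 → 42
42 = (3,6)_12 → 45
45 = (3,9)_12 → 90
90 = (7,6)_12 → 85
85 = (7,1)_12 → 50
50 = (4,2)_12 → 20
20 = (1,8)_12 → 65
65 = (5,5)_12 → 50  — 50 repeats.
That took 8 steps.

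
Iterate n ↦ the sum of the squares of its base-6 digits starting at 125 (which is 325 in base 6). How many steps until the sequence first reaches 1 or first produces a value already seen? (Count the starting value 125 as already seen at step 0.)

10

125 = (3,2,5)_6 → 3² + 2² + 5² = 38
38 = (1,0,2)_6 → 1² + 0² + 2² = 5
5 = (5)_6 → 5² = 25
25 = (4,1)_6 → 4² + 1² = 17
17 = (2,5)_6 → 2² + 5² = 29
29 = (4,5)_6 → 4² + 5² = 41
41 = (1,0,5)_6 → 1² + 0² + 5² = 26
26 = (4,2)_6 → 4² + 2² = 20
20 = (3,2)_6 → 3² + 2² = 13
13 = (2,1)_6 → 2² + 1² = 5  — 5 repeats.
That took 10 steps.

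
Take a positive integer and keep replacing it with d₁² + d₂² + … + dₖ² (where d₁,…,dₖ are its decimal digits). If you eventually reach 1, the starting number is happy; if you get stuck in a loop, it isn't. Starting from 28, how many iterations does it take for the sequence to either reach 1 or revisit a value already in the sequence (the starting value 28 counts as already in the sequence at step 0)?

28 → 2² + 8² = 68
68 → 6² + 8² = 100
100 → 1² + 0² + 0² = 1  — reached 1.
That took 3 steps.

3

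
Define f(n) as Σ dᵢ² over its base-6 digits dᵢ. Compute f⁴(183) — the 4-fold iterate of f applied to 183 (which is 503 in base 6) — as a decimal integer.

20

183 = (5,0,3)_6 → 5² + 0² + 3² = 34
34 = (5,4)_6 → 5² + 4² = 41
41 = (1,0,5)_6 → 1² + 0² + 5² = 26
26 = (4,2)_6 → 4² + 2² = 20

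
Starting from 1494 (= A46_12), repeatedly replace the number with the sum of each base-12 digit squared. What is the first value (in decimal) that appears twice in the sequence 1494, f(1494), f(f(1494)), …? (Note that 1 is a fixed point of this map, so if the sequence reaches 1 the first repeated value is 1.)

65

1494 = (10,4,6)_12 → 152
152 = (1,0,8)_12 → 65
65 = (5,5)_12 → 50
50 = (4,2)_12 → 20
20 = (1,8)_12 → 65  — 65 already appeared earlier.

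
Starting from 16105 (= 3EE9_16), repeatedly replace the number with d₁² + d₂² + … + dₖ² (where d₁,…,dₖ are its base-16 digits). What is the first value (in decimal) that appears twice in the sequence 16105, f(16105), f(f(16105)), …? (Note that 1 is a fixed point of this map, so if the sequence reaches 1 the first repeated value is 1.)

16105 = (3,14,14,9)_16 → 482
482 = (1,14,2)_16 → 201
201 = (12,9)_16 → 225
225 = (14,1)_16 → 197
197 = (12,5)_16 → 169
169 = (10,9)_16 → 181
181 = (11,5)_16 → 146
146 = (9,2)_16 → 85
85 = (5,5)_16 → 50
50 = (3,2)_16 → 13
13 = (13)_16 → 169  — 169 already appeared earlier.

169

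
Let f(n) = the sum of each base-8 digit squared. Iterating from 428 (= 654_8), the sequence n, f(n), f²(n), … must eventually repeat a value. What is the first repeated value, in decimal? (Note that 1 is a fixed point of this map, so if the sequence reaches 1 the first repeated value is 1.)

1

428 = (6,5,4)_8 → 77
77 = (1,1,5)_8 → 27
27 = (3,3)_8 → 18
18 = (2,2)_8 → 8
8 = (1,0)_8 → 1  — reached the fixed point 1.
1 → 1, so 1 is the first repeated value.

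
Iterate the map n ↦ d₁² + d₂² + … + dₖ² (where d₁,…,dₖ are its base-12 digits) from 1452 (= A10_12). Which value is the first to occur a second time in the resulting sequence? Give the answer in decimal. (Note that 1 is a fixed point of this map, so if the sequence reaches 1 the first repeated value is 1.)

1452 = (10,1,0)_12 → 10² + 1² + 0² = 100 + 1 + 0 = 101
101 = (8,5)_12 → 8² + 5² = 64 + 25 = 89
89 = (7,5)_12 → 7² + 5² = 49 + 25 = 74
74 = (6,2)_12 → 6² + 2² = 36 + 4 = 40
40 = (3,4)_12 → 3² + 4² = 9 + 16 = 25
25 = (2,1)_12 → 2² + 1² = 4 + 1 = 5
5 = (5)_12 → 5² = 25  — 25 already appeared earlier.

25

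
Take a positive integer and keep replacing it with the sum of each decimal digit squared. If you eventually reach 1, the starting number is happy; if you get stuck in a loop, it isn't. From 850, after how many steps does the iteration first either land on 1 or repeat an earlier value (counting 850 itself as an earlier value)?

9

850 → 8² + 5² + 0² = 64 + 25 + 0 = 89
89 → 8² + 9² = 64 + 81 = 145
145 → 1² + 4² + 5² = 1 + 16 + 25 = 42
42 → 4² + 2² = 16 + 4 = 20
20 → 2² + 0² = 4 + 0 = 4
4 → 4² = 16
16 → 1² + 6² = 1 + 36 = 37
37 → 3² + 7² = 9 + 49 = 58
58 → 5² + 8² = 25 + 64 = 89  — 89 repeats.
That took 9 steps.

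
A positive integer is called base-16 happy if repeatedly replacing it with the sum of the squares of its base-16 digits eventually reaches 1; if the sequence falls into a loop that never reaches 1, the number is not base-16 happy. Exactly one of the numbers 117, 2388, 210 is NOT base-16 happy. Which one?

210

117: 117 → 74 → 116 → 65 → 17 → 2 → 4 → 16 → 1  — reaches 1 (base-16 happy)
2388: 2388 → 122 → 149 → 106 → 136 → 128 → 64 → 16 → 1  — reaches 1 (base-16 happy)
210: 210 → 173 → 269 → 170 → 200 → 208 → 169 → 181 → 146 → 85 → 50 → 13 → 169  — repeats 169 (not base-16 happy)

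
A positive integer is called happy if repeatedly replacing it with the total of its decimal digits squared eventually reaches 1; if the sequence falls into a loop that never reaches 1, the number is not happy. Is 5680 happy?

5680 → 5² + 6² + 8² + 0² = 125
125 → 1² + 2² + 5² = 30
30 → 3² + 0² = 9
9 → 9² = 81
81 → 8² + 1² = 65
65 → 6² + 5² = 61
61 → 6² + 1² = 37
37 → 3² + 7² = 58
58 → 5² + 8² = 89
89 → 8² + 9² = 145
145 → 1² + 4² + 5² = 42
42 → 4² + 2² = 20
20 → 2² + 0² = 4
4 → 4² = 16
16 → 1² + 6² = 37  — 37 already seen; the sequence cycles without reaching 1.

not happy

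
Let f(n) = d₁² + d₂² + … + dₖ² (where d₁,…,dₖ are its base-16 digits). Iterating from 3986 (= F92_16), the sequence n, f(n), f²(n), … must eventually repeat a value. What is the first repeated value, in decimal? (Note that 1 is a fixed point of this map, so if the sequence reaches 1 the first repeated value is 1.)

3986 = (15,9,2)_16 → 15² + 9² + 2² = 310
310 = (1,3,6)_16 → 1² + 3² + 6² = 46
46 = (2,14)_16 → 2² + 14² = 200
200 = (12,8)_16 → 12² + 8² = 208
208 = (13,0)_16 → 13² + 0² = 169
169 = (10,9)_16 → 10² + 9² = 181
181 = (11,5)_16 → 11² + 5² = 146
146 = (9,2)_16 → 9² + 2² = 85
85 = (5,5)_16 → 5² + 5² = 50
50 = (3,2)_16 → 3² + 2² = 13
13 = (13)_16 → 13² = 169  — 169 already appeared earlier.

169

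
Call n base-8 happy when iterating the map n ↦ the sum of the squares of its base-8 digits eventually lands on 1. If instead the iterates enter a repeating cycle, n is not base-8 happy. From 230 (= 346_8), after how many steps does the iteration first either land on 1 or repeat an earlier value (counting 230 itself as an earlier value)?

8

230 = (3,4,6)_8 → 3² + 4² + 6² = 61
61 = (7,5)_8 → 7² + 5² = 74
74 = (1,1,2)_8 → 1² + 1² + 2² = 6
6 = (6)_8 → 6² = 36
36 = (4,4)_8 → 4² + 4² = 32
32 = (4,0)_8 → 4² + 0² = 16
16 = (2,0)_8 → 2² + 0² = 4
4 = (4)_8 → 4² = 16  — 16 repeats.
That took 8 steps.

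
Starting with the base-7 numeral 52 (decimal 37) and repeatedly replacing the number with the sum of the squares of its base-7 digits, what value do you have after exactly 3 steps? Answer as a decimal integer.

37 = (5,2)_7 → 5² + 2² = 29
29 = (4,1)_7 → 4² + 1² = 17
17 = (2,3)_7 → 2² + 3² = 13

13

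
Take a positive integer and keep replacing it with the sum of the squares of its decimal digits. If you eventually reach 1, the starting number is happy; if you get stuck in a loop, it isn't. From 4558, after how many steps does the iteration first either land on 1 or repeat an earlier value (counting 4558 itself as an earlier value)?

3

4558 → 4² + 5² + 5² + 8² = 130
130 → 1² + 3² + 0² = 10
10 → 1² + 0² = 1  — reached 1.
That took 3 steps.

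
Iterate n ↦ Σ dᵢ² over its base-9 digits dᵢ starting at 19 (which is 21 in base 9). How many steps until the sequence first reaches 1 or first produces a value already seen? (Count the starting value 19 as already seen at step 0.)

6

19 = (2,1)_9 → 2² + 1² = 4 + 1 = 5
5 = (5)_9 → 5² = 25
25 = (2,7)_9 → 2² + 7² = 4 + 49 = 53
53 = (5,8)_9 → 5² + 8² = 25 + 64 = 89
89 = (1,0,8)_9 → 1² + 0² + 8² = 1 + 0 + 64 = 65
65 = (7,2)_9 → 7² + 2² = 49 + 4 = 53  — 53 repeats.
That took 6 steps.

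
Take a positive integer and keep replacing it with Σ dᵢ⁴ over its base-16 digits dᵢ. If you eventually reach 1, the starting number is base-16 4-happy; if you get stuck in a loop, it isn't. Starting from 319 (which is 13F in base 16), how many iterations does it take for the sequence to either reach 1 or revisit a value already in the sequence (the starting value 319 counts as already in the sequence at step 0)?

319 = (1,3,15)_16 → 1⁴ + 3⁴ + 15⁴ = 50707
50707 = (12,6,1,3)_16 → 12⁴ + 6⁴ + 1⁴ + 3⁴ = 22114
22114 = (5,6,6,2)_16 → 5⁴ + 6⁴ + 6⁴ + 2⁴ = 3233
3233 = (12,10,1)_16 → 12⁴ + 10⁴ + 1⁴ = 30737
30737 = (7,8,1,1)_16 → 7⁴ + 8⁴ + 1⁴ + 1⁴ = 6499
6499 = (1,9,6,3)_16 → 1⁴ + 9⁴ + 6⁴ + 3⁴ = 7939
7939 = (1,15,0,3)_16 → 1⁴ + 15⁴ + 0⁴ + 3⁴ = 50707  — 50707 repeats.
That took 7 steps.

7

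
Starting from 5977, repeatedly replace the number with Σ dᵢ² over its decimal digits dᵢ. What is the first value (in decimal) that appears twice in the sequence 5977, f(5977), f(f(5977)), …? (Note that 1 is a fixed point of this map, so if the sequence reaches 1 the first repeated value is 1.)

5977 → 204
204 → 20
20 → 4
4 → 16
16 → 37
37 → 58
58 → 89
89 → 145
145 → 42
42 → 20  — 20 already appeared earlier.

20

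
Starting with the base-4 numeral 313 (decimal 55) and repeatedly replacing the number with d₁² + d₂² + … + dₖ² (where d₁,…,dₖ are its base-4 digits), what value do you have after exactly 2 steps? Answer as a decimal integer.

55 = (3,1,3)_4 → 3² + 1² + 3² = 9 + 1 + 9 = 19
19 = (1,0,3)_4 → 1² + 0² + 3² = 1 + 0 + 9 = 10

10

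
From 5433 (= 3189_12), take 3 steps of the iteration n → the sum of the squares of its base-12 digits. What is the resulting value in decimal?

5433 = (3,1,8,9)_12 → 3² + 1² + 8² + 9² = 155
155 = (1,0,11)_12 → 1² + 0² + 11² = 122
122 = (10,2)_12 → 10² + 2² = 104

104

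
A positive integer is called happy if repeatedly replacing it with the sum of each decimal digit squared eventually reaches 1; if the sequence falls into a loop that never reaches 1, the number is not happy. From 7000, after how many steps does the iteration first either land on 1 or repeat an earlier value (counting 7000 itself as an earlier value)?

5

7000 → 7² + 0² + 0² + 0² = 49
49 → 4² + 9² = 97
97 → 9² + 7² = 130
130 → 1² + 3² + 0² = 10
10 → 1² + 0² = 1  — reached 1.
That took 5 steps.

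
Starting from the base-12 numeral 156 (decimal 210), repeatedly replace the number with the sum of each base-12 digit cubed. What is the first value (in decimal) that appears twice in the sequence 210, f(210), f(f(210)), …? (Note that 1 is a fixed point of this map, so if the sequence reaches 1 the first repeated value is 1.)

210 = (1,5,6)_12 → 1³ + 5³ + 6³ = 342
342 = (2,4,6)_12 → 2³ + 4³ + 6³ = 288
288 = (2,0,0)_12 → 2³ + 0³ + 0³ = 8
8 = (8)_12 → 8³ = 512
512 = (3,6,8)_12 → 3³ + 6³ + 8³ = 755
755 = (5,2,11)_12 → 5³ + 2³ + 11³ = 1464
1464 = (10,2,0)_12 → 10³ + 2³ + 0³ = 1008
1008 = (7,0,0)_12 → 7³ + 0³ + 0³ = 343
343 = (2,4,7)_12 → 2³ + 4³ + 7³ = 415
415 = (2,10,7)_12 → 2³ + 10³ + 7³ = 1351
1351 = (9,4,7)_12 → 9³ + 4³ + 7³ = 1136
1136 = (7,10,8)_12 → 7³ + 10³ + 8³ = 1855
1855 = (1,0,10,7)_12 → 1³ + 0³ + 10³ + 7³ = 1344
1344 = (9,4,0)_12 → 9³ + 4³ + 0³ = 793
793 = (5,6,1)_12 → 5³ + 6³ + 1³ = 342  — 342 already appeared earlier.

342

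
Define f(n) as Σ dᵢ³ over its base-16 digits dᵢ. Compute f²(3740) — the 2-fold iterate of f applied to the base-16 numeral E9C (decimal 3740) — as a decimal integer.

191

3740 = (14,9,12)_16 → 5201
5201 = (1,4,5,1)_16 → 191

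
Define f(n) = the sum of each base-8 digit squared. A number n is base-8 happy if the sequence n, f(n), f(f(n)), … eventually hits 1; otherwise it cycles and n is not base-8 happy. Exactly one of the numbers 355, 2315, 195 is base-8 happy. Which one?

195

355: 355 → 50 → 40 → 25 → 10 → 5 → 25  — repeats 25 (not base-8 happy)
2315: 2315 → 42 → 29 → 34 → 20 → 20  — repeats 20 (not base-8 happy)
195: 195 → 18 → 8 → 1  — reaches 1 (base-8 happy)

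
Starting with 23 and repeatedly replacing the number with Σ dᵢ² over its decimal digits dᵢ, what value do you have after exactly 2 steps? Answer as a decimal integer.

10

23 → 2² + 3² = 13
13 → 1² + 3² = 10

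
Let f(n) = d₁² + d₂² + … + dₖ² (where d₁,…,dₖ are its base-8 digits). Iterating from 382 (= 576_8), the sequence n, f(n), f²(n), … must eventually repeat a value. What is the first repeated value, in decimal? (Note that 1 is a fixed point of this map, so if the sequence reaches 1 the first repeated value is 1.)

382 = (5,7,6)_8 → 5² + 7² + 6² = 25 + 49 + 36 = 110
110 = (1,5,6)_8 → 1² + 5² + 6² = 1 + 25 + 36 = 62
62 = (7,6)_8 → 7² + 6² = 49 + 36 = 85
85 = (1,2,5)_8 → 1² + 2² + 5² = 1 + 4 + 25 = 30
30 = (3,6)_8 → 3² + 6² = 9 + 36 = 45
45 = (5,5)_8 → 5² + 5² = 25 + 25 = 50
50 = (6,2)_8 → 6² + 2² = 36 + 4 = 40
40 = (5,0)_8 → 5² + 0² = 25 + 0 = 25
25 = (3,1)_8 → 3² + 1² = 9 + 1 = 10
10 = (1,2)_8 → 1² + 2² = 1 + 4 = 5
5 = (5)_8 → 5² = 25  — 25 already appeared earlier.

25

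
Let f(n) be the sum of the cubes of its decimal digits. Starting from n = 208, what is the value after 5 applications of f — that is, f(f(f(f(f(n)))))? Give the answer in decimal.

133

208 → 520
520 → 133
133 → 55
55 → 250
250 → 133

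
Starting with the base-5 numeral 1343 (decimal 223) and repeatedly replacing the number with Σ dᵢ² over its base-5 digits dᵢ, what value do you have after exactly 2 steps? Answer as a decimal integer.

5

223 = (1,3,4,3)_5 → 1² + 3² + 4² + 3² = 1 + 9 + 16 + 9 = 35
35 = (1,2,0)_5 → 1² + 2² + 0² = 1 + 4 + 0 = 5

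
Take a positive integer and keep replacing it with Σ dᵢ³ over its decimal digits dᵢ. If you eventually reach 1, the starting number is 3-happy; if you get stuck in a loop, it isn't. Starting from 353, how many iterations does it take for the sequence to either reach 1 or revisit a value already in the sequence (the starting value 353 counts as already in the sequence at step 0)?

353 → 3³ + 5³ + 3³ = 27 + 125 + 27 = 179
179 → 1³ + 7³ + 9³ = 1 + 343 + 729 = 1073
1073 → 1³ + 0³ + 7³ + 3³ = 1 + 0 + 343 + 27 = 371
371 → 3³ + 7³ + 1³ = 27 + 343 + 1 = 371  — 371 repeats.
That took 4 steps.

4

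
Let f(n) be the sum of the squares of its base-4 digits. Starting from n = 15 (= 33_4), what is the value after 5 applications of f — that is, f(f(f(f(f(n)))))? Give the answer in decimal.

15 = (3,3)_4 → 3² + 3² = 18
18 = (1,0,2)_4 → 1² + 0² + 2² = 5
5 = (1,1)_4 → 1² + 1² = 2
2 = (2)_4 → 2² = 4
4 = (1,0)_4 → 1² + 0² = 1

1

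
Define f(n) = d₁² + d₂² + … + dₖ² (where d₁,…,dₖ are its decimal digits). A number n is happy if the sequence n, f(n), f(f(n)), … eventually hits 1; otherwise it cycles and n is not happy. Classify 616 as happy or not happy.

616 → 6² + 1² + 6² = 36 + 1 + 36 = 73
73 → 7² + 3² = 49 + 9 = 58
58 → 5² + 8² = 25 + 64 = 89
89 → 8² + 9² = 64 + 81 = 145
145 → 1² + 4² + 5² = 1 + 16 + 25 = 42
42 → 4² + 2² = 16 + 4 = 20
20 → 2² + 0² = 4 + 0 = 4
4 → 4² = 16
16 → 1² + 6² = 1 + 36 = 37
37 → 3² + 7² = 9 + 49 = 58  — 58 already seen; the sequence cycles without reaching 1.

not happy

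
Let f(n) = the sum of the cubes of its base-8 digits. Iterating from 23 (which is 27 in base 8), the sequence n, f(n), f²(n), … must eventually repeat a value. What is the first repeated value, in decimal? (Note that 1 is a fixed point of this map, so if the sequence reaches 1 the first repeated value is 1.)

23 = (2,7)_8 → 2³ + 7³ = 351
351 = (5,3,7)_8 → 5³ + 3³ + 7³ = 495
495 = (7,5,7)_8 → 7³ + 5³ + 7³ = 811
811 = (1,4,5,3)_8 → 1³ + 4³ + 5³ + 3³ = 217
217 = (3,3,1)_8 → 3³ + 3³ + 1³ = 55
55 = (6,7)_8 → 6³ + 7³ = 559
559 = (1,0,5,7)_8 → 1³ + 0³ + 5³ + 7³ = 469
469 = (7,2,5)_8 → 7³ + 2³ + 5³ = 476
476 = (7,3,4)_8 → 7³ + 3³ + 4³ = 434
434 = (6,6,2)_8 → 6³ + 6³ + 2³ = 440
440 = (6,7,0)_8 → 6³ + 7³ + 0³ = 559  — 559 already appeared earlier.

559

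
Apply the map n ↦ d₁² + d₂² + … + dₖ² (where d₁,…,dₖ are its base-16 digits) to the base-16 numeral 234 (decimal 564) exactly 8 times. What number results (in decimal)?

85

564 = (2,3,4)_16 → 2² + 3² + 4² = 4 + 9 + 16 = 29
29 = (1,13)_16 → 1² + 13² = 1 + 169 = 170
170 = (10,10)_16 → 10² + 10² = 100 + 100 = 200
200 = (12,8)_16 → 12² + 8² = 144 + 64 = 208
208 = (13,0)_16 → 13² + 0² = 169 + 0 = 169
169 = (10,9)_16 → 10² + 9² = 100 + 81 = 181
181 = (11,5)_16 → 11² + 5² = 121 + 25 = 146
146 = (9,2)_16 → 9² + 2² = 81 + 4 = 85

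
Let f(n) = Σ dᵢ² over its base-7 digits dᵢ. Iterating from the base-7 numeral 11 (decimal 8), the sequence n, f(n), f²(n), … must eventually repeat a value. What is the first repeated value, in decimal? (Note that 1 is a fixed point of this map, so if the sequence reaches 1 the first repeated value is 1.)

8

8 = (1,1)_7 → 1² + 1² = 2
2 = (2)_7 → 2² = 4
4 = (4)_7 → 4² = 16
16 = (2,2)_7 → 2² + 2² = 8  — 8 already appeared earlier.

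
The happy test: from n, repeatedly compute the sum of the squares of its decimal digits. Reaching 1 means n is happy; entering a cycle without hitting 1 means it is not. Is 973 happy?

973 → 9² + 7² + 3² = 139
139 → 1² + 3² + 9² = 91
91 → 9² + 1² = 82
82 → 8² + 2² = 68
68 → 6² + 8² = 100
100 → 1² + 0² + 0² = 1  — reached 1.

happy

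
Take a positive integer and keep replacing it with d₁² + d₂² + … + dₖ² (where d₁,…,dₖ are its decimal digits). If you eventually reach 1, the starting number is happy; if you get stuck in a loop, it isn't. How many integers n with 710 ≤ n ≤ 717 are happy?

710: 710 → 50 → 25 → 29 → 85 → 89 → 145 → 42 → 20 → 4 → 16 → 37 → 58 → 89  (repeats 89)
711: 711 → 51 → 26 → 40 → 16 → 37 → 58 → 89 → 145 → 42 → 20 → 4 → 16  (repeats 16)
712: 712 → 54 → 41 → 17 → 50 → 25 → 29 → 85 → 89 → 145 → 42 → 20 → 4 → 16 → 37 → 58 → 89  (repeats 89)
713: 713 → 59 → 106 → 37 → 58 → 89 → 145 → 42 → 20 → 4 → 16 → 37  (repeats 37)
714: 714 → 66 → 72 → 53 → 34 → 25 → 29 → 85 → 89 → 145 → 42 → 20 → 4 → 16 → 37 → 58 → 89  (repeats 89)
715: 715 → 75 → 74 → 65 → 61 → 37 → 58 → 89 → 145 → 42 → 20 → 4 → 16 → 37  (repeats 37)
716: 716 → 86 → 100 → 1  (reaches 1)
717: 717 → 99 → 162 → 41 → 17 → 50 → 25 → 29 → 85 → 89 → 145 → 42 → 20 → 4 → 16 → 37 → 58 → 89  (repeats 89)
happy: 716

1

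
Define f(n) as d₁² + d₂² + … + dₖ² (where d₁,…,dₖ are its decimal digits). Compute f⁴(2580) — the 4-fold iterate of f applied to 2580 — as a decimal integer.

65

2580 → 2² + 5² + 8² + 0² = 4 + 25 + 64 + 0 = 93
93 → 9² + 3² = 81 + 9 = 90
90 → 9² + 0² = 81 + 0 = 81
81 → 8² + 1² = 64 + 1 = 65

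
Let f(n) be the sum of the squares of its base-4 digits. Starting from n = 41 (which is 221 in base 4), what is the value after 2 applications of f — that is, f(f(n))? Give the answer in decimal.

41 = (2,2,1)_4 → 9
9 = (2,1)_4 → 5

5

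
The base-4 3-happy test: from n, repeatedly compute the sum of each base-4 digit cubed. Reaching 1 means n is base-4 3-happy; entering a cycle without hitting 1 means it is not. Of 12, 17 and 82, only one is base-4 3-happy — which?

82

12: 12 → 27 → 36 → 9 → 9  — repeats 9 (not base-4 3-happy)
17: 17 → 2 → 8 → 8  — repeats 8 (not base-4 3-happy)
82: 82 → 10 → 16 → 1  — reaches 1 (base-4 3-happy)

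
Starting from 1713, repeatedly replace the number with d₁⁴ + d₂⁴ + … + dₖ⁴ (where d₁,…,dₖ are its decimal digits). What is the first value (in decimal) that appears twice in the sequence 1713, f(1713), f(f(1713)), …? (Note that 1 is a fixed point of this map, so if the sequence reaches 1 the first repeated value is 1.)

1713 → 2484
2484 → 4624
4624 → 1824
1824 → 4369
4369 → 8194
8194 → 10914
10914 → 6819
6819 → 11954
11954 → 7444
7444 → 3169
3169 → 7939
7939 → 15604
15604 → 2178
2178 → 6514
6514 → 2178  — 2178 already appeared earlier.

2178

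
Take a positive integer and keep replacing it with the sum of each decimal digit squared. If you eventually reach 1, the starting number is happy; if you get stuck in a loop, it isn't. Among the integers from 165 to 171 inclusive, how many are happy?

165: 165 → 62 → 40 → 16 → 37 → 58 → 89 → 145 → 42 → 20 → 4 → 16  (repeats 16)
166: 166 → 73 → 58 → 89 → 145 → 42 → 20 → 4 → 16 → 37 → 58  (repeats 58)
167: 167 → 86 → 100 → 1  (reaches 1)
168: 168 → 101 → 2 → 4 → 16 → 37 → 58 → 89 → 145 → 42 → 20 → 4  (repeats 4)
169: 169 → 118 → 66 → 72 → 53 → 34 → 25 → 29 → 85 → 89 → 145 → 42 → 20 → 4 → 16 → 37 → 58 → 89  (repeats 89)
170: 170 → 50 → 25 → 29 → 85 → 89 → 145 → 42 → 20 → 4 → 16 → 37 → 58 → 89  (repeats 89)
171: 171 → 51 → 26 → 40 → 16 → 37 → 58 → 89 → 145 → 42 → 20 → 4 → 16  (repeats 16)
happy: 167

1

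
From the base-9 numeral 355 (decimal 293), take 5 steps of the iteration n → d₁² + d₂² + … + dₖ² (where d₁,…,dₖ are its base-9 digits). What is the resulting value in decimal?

65

293 = (3,5,5)_9 → 3² + 5² + 5² = 9 + 25 + 25 = 59
59 = (6,5)_9 → 6² + 5² = 36 + 25 = 61
61 = (6,7)_9 → 6² + 7² = 36 + 49 = 85
85 = (1,0,4)_9 → 1² + 0² + 4² = 1 + 0 + 16 = 17
17 = (1,8)_9 → 1² + 8² = 1 + 64 = 65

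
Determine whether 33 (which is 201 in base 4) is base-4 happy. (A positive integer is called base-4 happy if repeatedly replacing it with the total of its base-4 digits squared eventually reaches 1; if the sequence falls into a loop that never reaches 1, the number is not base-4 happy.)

33 = (2,0,1)_4 → 2² + 0² + 1² = 4 + 0 + 1 = 5
5 = (1,1)_4 → 1² + 1² = 1 + 1 = 2
2 = (2)_4 → 2² = 4
4 = (1,0)_4 → 1² + 0² = 1 + 0 = 1  — reached 1.

base-4 happy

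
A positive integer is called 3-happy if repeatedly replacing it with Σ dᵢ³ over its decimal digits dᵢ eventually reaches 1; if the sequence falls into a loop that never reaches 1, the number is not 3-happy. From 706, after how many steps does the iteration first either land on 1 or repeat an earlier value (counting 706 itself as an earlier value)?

8

706 → 7³ + 0³ + 6³ = 559
559 → 5³ + 5³ + 9³ = 979
979 → 9³ + 7³ + 9³ = 1801
1801 → 1³ + 8³ + 0³ + 1³ = 514
514 → 5³ + 1³ + 4³ = 190
190 → 1³ + 9³ + 0³ = 730
730 → 7³ + 3³ + 0³ = 370
370 → 3³ + 7³ + 0³ = 370  — 370 repeats.
That took 8 steps.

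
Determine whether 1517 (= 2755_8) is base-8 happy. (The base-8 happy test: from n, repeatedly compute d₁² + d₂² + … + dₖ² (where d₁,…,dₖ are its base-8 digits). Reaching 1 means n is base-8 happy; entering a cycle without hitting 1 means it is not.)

not base-8 happy

1517 = (2,7,5,5)_8 → 2² + 7² + 5² + 5² = 4 + 49 + 25 + 25 = 103
103 = (1,4,7)_8 → 1² + 4² + 7² = 1 + 16 + 49 = 66
66 = (1,0,2)_8 → 1² + 0² + 2² = 1 + 0 + 4 = 5
5 = (5)_8 → 5² = 25
25 = (3,1)_8 → 3² + 1² = 9 + 1 = 10
10 = (1,2)_8 → 1² + 2² = 1 + 4 = 5  — 5 already seen; the sequence cycles without reaching 1.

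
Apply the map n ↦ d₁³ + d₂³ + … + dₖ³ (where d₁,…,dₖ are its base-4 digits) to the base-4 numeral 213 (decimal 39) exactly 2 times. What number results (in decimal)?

9

39 = (2,1,3)_4 → 36
36 = (2,1,0)_4 → 9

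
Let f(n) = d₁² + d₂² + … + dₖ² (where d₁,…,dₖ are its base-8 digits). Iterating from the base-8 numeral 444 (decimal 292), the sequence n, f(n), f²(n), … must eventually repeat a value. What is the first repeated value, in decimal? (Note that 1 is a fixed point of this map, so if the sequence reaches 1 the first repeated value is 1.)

16

292 = (4,4,4)_8 → 4² + 4² + 4² = 16 + 16 + 16 = 48
48 = (6,0)_8 → 6² + 0² = 36 + 0 = 36
36 = (4,4)_8 → 4² + 4² = 16 + 16 = 32
32 = (4,0)_8 → 4² + 0² = 16 + 0 = 16
16 = (2,0)_8 → 2² + 0² = 4 + 0 = 4
4 = (4)_8 → 4² = 16  — 16 already appeared earlier.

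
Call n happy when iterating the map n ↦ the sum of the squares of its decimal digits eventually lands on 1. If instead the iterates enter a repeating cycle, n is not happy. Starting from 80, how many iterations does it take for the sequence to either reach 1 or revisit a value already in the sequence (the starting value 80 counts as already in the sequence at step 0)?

13

80 → 8² + 0² = 64 + 0 = 64
64 → 6² + 4² = 36 + 16 = 52
52 → 5² + 2² = 25 + 4 = 29
29 → 2² + 9² = 4 + 81 = 85
85 → 8² + 5² = 64 + 25 = 89
89 → 8² + 9² = 64 + 81 = 145
145 → 1² + 4² + 5² = 1 + 16 + 25 = 42
42 → 4² + 2² = 16 + 4 = 20
20 → 2² + 0² = 4 + 0 = 4
4 → 4² = 16
16 → 1² + 6² = 1 + 36 = 37
37 → 3² + 7² = 9 + 49 = 58
58 → 5² + 8² = 25 + 64 = 89  — 89 repeats.
That took 13 steps.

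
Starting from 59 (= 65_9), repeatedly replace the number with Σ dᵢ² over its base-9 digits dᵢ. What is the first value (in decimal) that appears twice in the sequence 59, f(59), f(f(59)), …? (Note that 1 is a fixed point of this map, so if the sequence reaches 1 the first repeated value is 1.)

65

59 = (6,5)_9 → 6² + 5² = 61
61 = (6,7)_9 → 6² + 7² = 85
85 = (1,0,4)_9 → 1² + 0² + 4² = 17
17 = (1,8)_9 → 1² + 8² = 65
65 = (7,2)_9 → 7² + 2² = 53
53 = (5,8)_9 → 5² + 8² = 89
89 = (1,0,8)_9 → 1² + 0² + 8² = 65  — 65 already appeared earlier.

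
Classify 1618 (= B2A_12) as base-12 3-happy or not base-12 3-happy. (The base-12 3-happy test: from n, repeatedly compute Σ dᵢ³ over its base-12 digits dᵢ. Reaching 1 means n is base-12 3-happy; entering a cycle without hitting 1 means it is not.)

base-12 3-happy

1618 = (11,2,10)_12 → 11³ + 2³ + 10³ = 2339
2339 = (1,4,2,11)_12 → 1³ + 4³ + 2³ + 11³ = 1404
1404 = (9,9,0)_12 → 9³ + 9³ + 0³ = 1458
1458 = (10,1,6)_12 → 10³ + 1³ + 6³ = 1217
1217 = (8,5,5)_12 → 8³ + 5³ + 5³ = 762
762 = (5,3,6)_12 → 5³ + 3³ + 6³ = 368
368 = (2,6,8)_12 → 2³ + 6³ + 8³ = 736
736 = (5,1,4)_12 → 5³ + 1³ + 4³ = 190
190 = (1,3,10)_12 → 1³ + 3³ + 10³ = 1028
1028 = (7,1,8)_12 → 7³ + 1³ + 8³ = 856
856 = (5,11,4)_12 → 5³ + 11³ + 4³ = 1520
1520 = (10,6,8)_12 → 10³ + 6³ + 8³ = 1728
1728 = (1,0,0,0)_12 → 1³ + 0³ + 0³ + 0³ = 1  — reached 1.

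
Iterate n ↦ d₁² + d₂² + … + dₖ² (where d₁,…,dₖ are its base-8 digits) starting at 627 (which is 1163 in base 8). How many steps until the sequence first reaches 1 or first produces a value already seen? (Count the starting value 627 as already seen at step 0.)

627 = (1,1,6,3)_8 → 1² + 1² + 6² + 3² = 47
47 = (5,7)_8 → 5² + 7² = 74
74 = (1,1,2)_8 → 1² + 1² + 2² = 6
6 = (6)_8 → 6² = 36
36 = (4,4)_8 → 4² + 4² = 32
32 = (4,0)_8 → 4² + 0² = 16
16 = (2,0)_8 → 2² + 0² = 4
4 = (4)_8 → 4² = 16  — 16 repeats.
That took 8 steps.

8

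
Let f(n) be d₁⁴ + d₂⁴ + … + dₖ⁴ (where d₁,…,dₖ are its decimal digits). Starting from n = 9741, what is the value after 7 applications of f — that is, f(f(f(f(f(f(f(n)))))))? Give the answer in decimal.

4179

9741 → 9⁴ + 7⁴ + 4⁴ + 1⁴ = 9219
9219 → 9⁴ + 2⁴ + 1⁴ + 9⁴ = 13139
13139 → 1⁴ + 3⁴ + 1⁴ + 3⁴ + 9⁴ = 6725
6725 → 6⁴ + 7⁴ + 2⁴ + 5⁴ = 4338
4338 → 4⁴ + 3⁴ + 3⁴ + 8⁴ = 4514
4514 → 4⁴ + 5⁴ + 1⁴ + 4⁴ = 1138
1138 → 1⁴ + 1⁴ + 3⁴ + 8⁴ = 4179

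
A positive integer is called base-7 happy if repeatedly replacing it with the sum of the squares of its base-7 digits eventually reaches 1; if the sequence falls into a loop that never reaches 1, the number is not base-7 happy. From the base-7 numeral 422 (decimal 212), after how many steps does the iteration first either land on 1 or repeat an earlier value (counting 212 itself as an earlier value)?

10

212 = (4,2,2)_7 → 24
24 = (3,3)_7 → 18
18 = (2,4)_7 → 20
20 = (2,6)_7 → 40
40 = (5,5)_7 → 50
50 = (1,0,1)_7 → 2
2 = (2)_7 → 4
4 = (4)_7 → 16
16 = (2,2)_7 → 8
8 = (1,1)_7 → 2  — 2 repeats.
That took 10 steps.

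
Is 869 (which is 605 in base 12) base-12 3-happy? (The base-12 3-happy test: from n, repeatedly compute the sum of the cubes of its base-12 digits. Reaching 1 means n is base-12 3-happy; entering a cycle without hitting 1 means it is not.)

base-12 3-happy

869 = (6,0,5)_12 → 341
341 = (2,4,5)_12 → 197
197 = (1,4,5)_12 → 190
190 = (1,3,10)_12 → 1028
1028 = (7,1,8)_12 → 856
856 = (5,11,4)_12 → 1520
1520 = (10,6,8)_12 → 1728
1728 = (1,0,0,0)_12 → 1  — reached 1.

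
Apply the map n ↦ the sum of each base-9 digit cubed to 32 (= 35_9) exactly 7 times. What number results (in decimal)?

32 = (3,5)_9 → 3³ + 5³ = 152
152 = (1,7,8)_9 → 1³ + 7³ + 8³ = 856
856 = (1,1,5,1)_9 → 1³ + 1³ + 5³ + 1³ = 128
128 = (1,5,2)_9 → 1³ + 5³ + 2³ = 134
134 = (1,5,8)_9 → 1³ + 5³ + 8³ = 638
638 = (7,7,8)_9 → 7³ + 7³ + 8³ = 1198
1198 = (1,5,7,1)_9 → 1³ + 5³ + 7³ + 1³ = 470

470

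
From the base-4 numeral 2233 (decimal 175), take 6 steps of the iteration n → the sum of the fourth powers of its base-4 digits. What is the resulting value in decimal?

16

175 = (2,2,3,3)_4 → 2⁴ + 2⁴ + 3⁴ + 3⁴ = 194
194 = (3,0,0,2)_4 → 3⁴ + 0⁴ + 0⁴ + 2⁴ = 97
97 = (1,2,0,1)_4 → 1⁴ + 2⁴ + 0⁴ + 1⁴ = 18
18 = (1,0,2)_4 → 1⁴ + 0⁴ + 2⁴ = 17
17 = (1,0,1)_4 → 1⁴ + 0⁴ + 1⁴ = 2
2 = (2)_4 → 2⁴ = 16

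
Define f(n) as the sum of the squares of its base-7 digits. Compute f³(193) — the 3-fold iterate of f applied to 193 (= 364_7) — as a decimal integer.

193 = (3,6,4)_7 → 3² + 6² + 4² = 9 + 36 + 16 = 61
61 = (1,1,5)_7 → 1² + 1² + 5² = 1 + 1 + 25 = 27
27 = (3,6)_7 → 3² + 6² = 9 + 36 = 45

45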